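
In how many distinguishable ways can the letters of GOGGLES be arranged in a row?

840

GOGGLES has 7 letters with G appearing 3 times.
The number of distinct arrangements is 7!/(3!) = 5040/6 = 840.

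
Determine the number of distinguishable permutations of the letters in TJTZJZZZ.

Letter multiplicities in TJTZJZZZ: J×2, T×2, Z×4.
So there are 8! / (4!·2!·2!) = 420 distinguishable arrangements.

420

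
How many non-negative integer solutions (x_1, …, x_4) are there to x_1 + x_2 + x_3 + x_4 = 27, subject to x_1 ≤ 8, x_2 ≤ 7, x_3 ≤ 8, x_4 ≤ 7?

By stars and bars, unrestricted non-negative solutions to x_1+…+x_4 = 27 number C(27+3,3) = 4060.
Subtract solutions that violate a single cap (substitute x_i' = x_i − (cap_i+1)): x_1 ≥ 9 gives C(21,3) = 1330; x_2 ≥ 8 gives C(22,3) = 1540; x_3 ≥ 9 gives C(21,3) = 1330; x_4 ≥ 8 gives C(22,3) = 1540. Together 5740.
Add back pairs where two caps are both exceeded: 286 + 220 + 286 + 286 + 364 + 286 = 1728.
Subtract triples: 4 + 10 + 4 + 10 = 28.
By inclusion–exclusion the count is 4060 − 5740 + 1728 − 28 = 20.

20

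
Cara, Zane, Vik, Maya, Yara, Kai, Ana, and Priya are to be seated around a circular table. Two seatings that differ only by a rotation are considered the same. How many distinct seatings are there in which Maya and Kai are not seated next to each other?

3600

Without the restriction there are (7)! = 5040 seatings.
Seatings with Maya beside Kai: treat them as a block with 2 internal orders, giving 2 × (6)! = 1440.
Subtracting, 5040 − 1440 = 3600.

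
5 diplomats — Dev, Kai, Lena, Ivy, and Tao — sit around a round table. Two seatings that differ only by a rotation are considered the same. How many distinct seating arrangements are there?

Around a circle, 5 distinct people have 5!/5 = (4)! = 24 rotationally distinct seatings.

24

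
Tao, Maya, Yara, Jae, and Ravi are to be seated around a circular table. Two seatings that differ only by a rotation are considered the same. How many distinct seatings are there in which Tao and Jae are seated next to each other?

Treat {Tao, Jae} as one unit (2 internal orders) and seat the resulting 4 units around the table: (3)! circular arrangements.
So 2 × (3)! = 2 × 6 = 12.

12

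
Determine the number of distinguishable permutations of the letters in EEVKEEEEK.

252

EEVKEEEEK has 9 letters with E appearing 6 times and K appearing twice.
Dividing 9! = 362880 by 6!·2! = 1440 for the repeated letters gives 252.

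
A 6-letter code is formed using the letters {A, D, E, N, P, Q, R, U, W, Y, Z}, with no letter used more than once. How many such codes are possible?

Choose and order 6 of the 11 symbols: the first letter has 11 options, the next 10, and so on down to 6.
That product is 11 × 10 × 9 × 8 × 7 × 6 = 332640.

332640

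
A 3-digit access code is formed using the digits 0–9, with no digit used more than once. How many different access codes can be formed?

This is a permutation of 3 out of 10: P(10,3) = 10!/7!.
That product is 10 × 9 × 8 = 720.

720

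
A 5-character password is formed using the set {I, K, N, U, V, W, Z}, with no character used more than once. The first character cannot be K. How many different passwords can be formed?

2160

The first character has 7−1 = 6 choices (anything except K).
The remaining 4 characters are filled from the other 6 symbols without repetition: 6 × 5 × 4 × 3 = 360.
Total: 6 × 360 = 2160.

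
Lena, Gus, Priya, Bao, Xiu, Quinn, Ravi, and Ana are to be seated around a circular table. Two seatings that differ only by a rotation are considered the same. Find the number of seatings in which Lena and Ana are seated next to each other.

Glue Lena and Ana into a block (2 internal orders). Seating 7 units around a circle gives (6)! arrangements.
So 2 × (6)! = 2 × 720 = 1440.

1440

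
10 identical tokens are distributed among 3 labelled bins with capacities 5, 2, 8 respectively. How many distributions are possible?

By stars and bars, unrestricted non-negative solutions to x_1+…+x_3 = 10 number C(10+2,2) = 66.
Subtract solutions that violate a single cap (substitute x_i' = x_i − (cap_i+1)): x_1 ≥ 6 gives C(6,2) = 15; x_2 ≥ 3 gives C(9,2) = 36; x_3 ≥ 9 gives C(3,2) = 3. Together 54.
Add back pairs where two caps are both exceeded: 3 + 0 + 0 = 3.
By inclusion–exclusion the count is 66 − 54 + 3 = 15.

15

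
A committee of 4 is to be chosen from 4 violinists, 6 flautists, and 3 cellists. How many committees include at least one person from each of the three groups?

360

Unrestricted: C(13,4) = 715 ways to pick any 4 of the 13.
Subtract selections that omit an entire group: no violinists → C(9,4) = 126; no flautists → C(7,4) = 35; no cellists → C(10,4) = 210.
Add back selections omitting two groups (i.e. drawn from a single group): C(4,4) + C(6,4) + C(3,4) = 16.
By inclusion–exclusion: 715 − 371 + 16 = 360.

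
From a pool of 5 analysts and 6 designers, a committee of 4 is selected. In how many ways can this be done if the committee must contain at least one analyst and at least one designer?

With no constraint there are C(11,4) = 330 possible selections.
Selections missing a whole group: no analysts → C(6,4) = 15; no designers → C(5,4) = 5.
Both groups omitted at once is impossible, so 330 − 20 = 310.

310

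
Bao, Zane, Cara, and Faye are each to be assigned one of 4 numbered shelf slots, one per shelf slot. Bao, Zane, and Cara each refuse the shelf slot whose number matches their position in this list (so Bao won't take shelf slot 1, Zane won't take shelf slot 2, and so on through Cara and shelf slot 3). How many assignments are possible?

Let Aᵢ (for i ∈ {1, 2, 3}) be the placements that put person i in their forbidden shelf slot. Any j of these fix j positions, leaving (4−j)! ways to fill the rest, and there are C(3,j) ways to pick which j.
By inclusion–exclusion, the number of valid placements is Σ_{j=0}^{3} (−1)^j C(3,j)·(4−j)!.
Computing: 24 − 18 + 6 − 1 = 11.

11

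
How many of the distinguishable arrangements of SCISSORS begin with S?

840

Fix S in the first position and arrange the remaining 7 letters.
Those 7 letters have S appearing 3 times, giving (7)!/(3!) = 840.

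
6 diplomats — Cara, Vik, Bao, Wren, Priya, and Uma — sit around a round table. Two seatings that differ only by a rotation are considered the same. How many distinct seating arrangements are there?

Seat Cara anywhere (absorbing the rotational symmetry), then permute the other 5: (5)! = 120.

120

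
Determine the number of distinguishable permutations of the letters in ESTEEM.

120

ESTEEM has 6 letters with E appearing 3 times.
Dividing 6! = 720 by 3! = 6 for the repeated letters gives 120.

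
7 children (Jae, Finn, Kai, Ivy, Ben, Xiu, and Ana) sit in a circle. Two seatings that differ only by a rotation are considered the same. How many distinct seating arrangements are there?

720

Seat Jae anywhere (absorbing the rotational symmetry), then permute the other 6: (6)! = 720.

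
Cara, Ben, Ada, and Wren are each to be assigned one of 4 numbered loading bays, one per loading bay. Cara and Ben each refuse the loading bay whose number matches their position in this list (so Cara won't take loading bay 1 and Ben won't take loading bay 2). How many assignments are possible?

Let Aᵢ (for i ∈ {1, 2}) be the placements that put person i in their forbidden loading bay. Any j of these fix j positions, leaving (4−j)! ways to fill the rest, and there are C(2,j) ways to pick which j.
By inclusion–exclusion, the number of valid placements is Σ_{j=0}^{2} (−1)^j C(2,j)·(4−j)!.
Computing: 24 − 12 + 2 = 14.

14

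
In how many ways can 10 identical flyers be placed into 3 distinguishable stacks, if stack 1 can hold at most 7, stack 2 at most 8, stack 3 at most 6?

Ignoring the caps, the number of non-negative solutions to x_1+…+x_3 = 10 is C(12,2) = 66.
Subtract solutions that violate a single cap (substitute x_i' = x_i − (cap_i+1)): x_1 ≥ 8 gives C(4,2) = 6; x_2 ≥ 9 gives C(3,2) = 3; x_3 ≥ 7 gives C(5,2) = 10. Together 19.
No two caps can be exceeded simultaneously, so the pair terms are all 0.
By inclusion–exclusion the count is 66 − 19 + 0 = 47.

47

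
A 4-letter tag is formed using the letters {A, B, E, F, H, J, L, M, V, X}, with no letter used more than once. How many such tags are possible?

With no repetition, fill the 4 letters in order: 10 choices, then 9, down to 7.
That product is 10 × 9 × 8 × 7 = 5040.

5040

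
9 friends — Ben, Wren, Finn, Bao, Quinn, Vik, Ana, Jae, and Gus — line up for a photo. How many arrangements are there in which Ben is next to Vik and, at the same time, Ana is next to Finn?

Treat {Ben,Vik} as one block (2 orders) and {Ana,Finn} as another (2 orders).
That leaves 7 units to arrange: 2 × 2 × 7! = 4 × 5040 = 20160.

20160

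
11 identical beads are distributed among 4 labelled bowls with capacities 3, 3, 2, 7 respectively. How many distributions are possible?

By stars and bars, unrestricted non-negative solutions to x_1+…+x_4 = 11 number C(11+3,3) = 364.
Subtract solutions that violate a single cap (substitute x_i' = x_i − (cap_i+1)): x_1 ≥ 4 gives C(10,3) = 120; x_2 ≥ 4 gives C(10,3) = 120; x_3 ≥ 3 gives C(11,3) = 165; x_4 ≥ 8 gives C(6,3) = 20. Together 425.
Add back pairs where two caps are both exceeded: 20 + 35 + 0 + 35 + 0 + 1 = 91.
Subtract triples: 1 + 0 + 0 + 0 = 1.
By inclusion–exclusion the count is 364 − 425 + 91 − 1 = 29.

29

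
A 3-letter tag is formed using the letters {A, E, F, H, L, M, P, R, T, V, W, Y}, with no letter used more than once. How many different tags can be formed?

1320

Choose and order 3 of the 12 symbols: the first letter has 12 options, the next 11, then 10.
12 × 11 × 10 = 1320.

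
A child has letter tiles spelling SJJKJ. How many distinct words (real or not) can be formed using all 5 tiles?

20

SJJKJ has 5 letters with J appearing 3 times.
Dividing 5! = 120 by 3! = 6 for the repeated letters gives 20.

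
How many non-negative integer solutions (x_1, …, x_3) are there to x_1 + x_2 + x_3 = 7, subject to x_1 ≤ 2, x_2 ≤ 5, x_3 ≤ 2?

6

By stars and bars, unrestricted non-negative solutions to x_1+…+x_3 = 7 number C(7+2,2) = 36.
Subtract solutions that violate a single cap (substitute x_i' = x_i − (cap_i+1)): x_1 ≥ 3 gives C(6,2) = 15; x_2 ≥ 6 gives C(3,2) = 3; x_3 ≥ 3 gives C(6,2) = 15. Together 33.
Add back pairs where two caps are both exceeded: 0 + 3 + 0 = 3.
By inclusion–exclusion the count is 36 − 33 + 3 = 6.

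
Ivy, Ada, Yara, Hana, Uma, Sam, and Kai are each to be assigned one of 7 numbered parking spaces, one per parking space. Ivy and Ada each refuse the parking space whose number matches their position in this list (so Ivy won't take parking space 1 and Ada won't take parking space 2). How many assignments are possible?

3720

Let Aᵢ (for i ∈ {1, 2}) be the placements that put person i in their forbidden parking space. Any j of these fix j positions, leaving (7−j)! ways to fill the rest, and there are C(2,j) ways to pick which j.
By inclusion–exclusion, the number of valid placements is Σ_{j=0}^{2} (−1)^j C(2,j)·(7−j)!.
Computing: 5040 − 1440 + 120 = 3720.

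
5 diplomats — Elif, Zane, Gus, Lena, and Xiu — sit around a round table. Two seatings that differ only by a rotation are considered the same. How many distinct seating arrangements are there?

24

Seat Elif anywhere (absorbing the rotational symmetry), then permute the other 4: (4)! = 24.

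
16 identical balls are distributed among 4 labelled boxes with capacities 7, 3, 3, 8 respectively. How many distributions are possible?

Without the upper bounds there are C(19,3) = 969 ways to split 16 among 4 boxes.
Subtract solutions that violate a single cap (substitute x_i' = x_i − (cap_i+1)): x_1 ≥ 8 gives C(11,3) = 165; x_2 ≥ 4 gives C(15,3) = 455; x_3 ≥ 4 gives C(15,3) = 455; x_4 ≥ 9 gives C(10,3) = 120. Together 1195.
Add back pairs where two caps are both exceeded: 35 + 35 + 0 + 165 + 20 + 20 = 275.
Subtract triples: 1 + 0 + 0 + 0 = 1.
By inclusion–exclusion the count is 969 − 1195 + 275 − 1 = 48.

48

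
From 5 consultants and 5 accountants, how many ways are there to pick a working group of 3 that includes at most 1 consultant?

Split by how many consultants are chosen (0 through 1).
Sum: C(5,0)·C(5,3) + C(5,1)·C(5,2) = 10 + 50 = 60.

60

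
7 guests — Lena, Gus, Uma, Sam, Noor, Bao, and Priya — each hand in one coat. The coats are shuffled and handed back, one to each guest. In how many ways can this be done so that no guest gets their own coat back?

1854

Let Aᵢ be the assignments in which guest i gets their own coat. We want the size of the complement of A₁∪…∪A_7.
By inclusion–exclusion this is Σ_{j=0}^{7} (−1)^j C(7,j)·(7−j)!.
Computing: 5040 − 5040 + 2520 − 840 + 210 − 42 + 7 − 1 = 1854.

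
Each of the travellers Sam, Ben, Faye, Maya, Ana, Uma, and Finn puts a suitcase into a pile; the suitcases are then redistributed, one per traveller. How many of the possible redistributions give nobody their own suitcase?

1854

Count assignments avoiding every fixed point. For any j of the 7 travellers fixed to their own suitcase, the other 7−j can be arranged in (7−j)! ways.
By inclusion–exclusion this is Σ_{j=0}^{7} (−1)^j C(7,j)·(7−j)!.
Computing: 5040 − 5040 + 2520 − 840 + 210 − 42 + 7 − 1 = 1854.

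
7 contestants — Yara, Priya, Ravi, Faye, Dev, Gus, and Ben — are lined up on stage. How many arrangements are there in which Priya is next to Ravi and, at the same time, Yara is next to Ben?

480

Treat {Priya,Ravi} as one block (2 orders) and {Yara,Ben} as another (2 orders).
That leaves 5 units to arrange: 2 × 2 × 5! = 4 × 120 = 480.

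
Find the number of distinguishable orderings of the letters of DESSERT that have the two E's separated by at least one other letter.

900

Total arrangements of DESSERT: 7!/(2!·2!) = 1260.
If the two E's are adjacent, glue them into one block, leaving 6 items to arrange: (6)!/(2!) = 360 ways.
Subtracting, 1260 − 360 = 900 arrangements keep the E's apart.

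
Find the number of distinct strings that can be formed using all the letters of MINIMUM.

Letter multiplicities in MINIMUM: I×2, M×3, N×1, U×1.
So there are 7! / (3!·2!) = 420 distinguishable arrangements.

420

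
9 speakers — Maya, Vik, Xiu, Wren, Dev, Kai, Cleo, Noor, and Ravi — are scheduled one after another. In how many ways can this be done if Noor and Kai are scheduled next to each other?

80640

Place the 7 others and the Noor-Kai pair as 8 objects in a line; the pair has 2 internal arrangements.
So the count is 2·(8)! = 80640.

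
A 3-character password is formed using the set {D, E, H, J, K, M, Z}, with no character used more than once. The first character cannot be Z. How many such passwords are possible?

180

The first character has 7−1 = 6 choices (anything except Z).
The remaining 2 characters are filled from the other 6 symbols without repetition: 6 × 5 = 30.
Total: 6 × 30 = 180.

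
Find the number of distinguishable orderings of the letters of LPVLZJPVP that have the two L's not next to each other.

11760

Total arrangements of LPVLZJPVP: 9!/(3!·2!·2!) = 15120.
Arrangements with the L's together: treat LL as one letter, giving (8)!/(3!·2!) = 3360.
Subtracting, 15120 − 3360 = 11760 arrangements keep the L's apart.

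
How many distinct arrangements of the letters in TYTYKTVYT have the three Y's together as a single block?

210

Treat the 3 copies of Y as a single block. The multiset to arrange is then {YYY, K, T, T, T, T, V}, 7 items in all.
That gives (7)!/(4!) = 210 arrangements.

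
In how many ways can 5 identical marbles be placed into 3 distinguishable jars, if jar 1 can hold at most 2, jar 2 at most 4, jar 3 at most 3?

11

Without the upper bounds there are C(7,2) = 21 ways to split 5 among 3 jars.
Subtract solutions that violate a single cap (substitute x_i' = x_i − (cap_i+1)): x_1 ≥ 3 gives C(4,2) = 6; x_2 ≥ 5 gives C(2,2) = 1; x_3 ≥ 4 gives C(3,2) = 3. Together 10.
No two caps can be exceeded simultaneously, so the pair terms are all 0.
By inclusion–exclusion the count is 21 − 10 + 0 = 11.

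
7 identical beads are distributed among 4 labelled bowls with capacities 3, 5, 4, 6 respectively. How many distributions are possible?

By stars and bars, unrestricted non-negative solutions to x_1+…+x_4 = 7 number C(7+3,3) = 120.
Subtract solutions that violate a single cap (substitute x_i' = x_i − (cap_i+1)): x_1 ≥ 4 gives C(6,3) = 20; x_2 ≥ 6 gives C(4,3) = 4; x_3 ≥ 5 gives C(5,3) = 10; x_4 ≥ 7 gives C(3,3) = 1. Together 35.
No two caps can be exceeded simultaneously, so the pair terms are all 0.
By inclusion–exclusion the count is 120 − 35 + 0 = 85.

85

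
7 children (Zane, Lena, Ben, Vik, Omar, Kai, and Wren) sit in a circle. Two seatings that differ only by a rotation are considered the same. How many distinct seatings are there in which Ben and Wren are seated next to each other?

Treat {Ben, Wren} as one unit (2 internal orders) and seat the resulting 6 units around the table: (5)! circular arrangements.
So 2 × (5)! = 2 × 120 = 240.

240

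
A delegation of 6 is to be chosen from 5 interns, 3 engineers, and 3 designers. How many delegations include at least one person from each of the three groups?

Unrestricted: C(11,6) = 462 ways to pick any 6 of the 11.
Selections missing a whole group: no interns → C(6,6) = 1; no engineers → C(8,6) = 28; no designers → C(8,6) = 28.
Add back selections omitting two groups (i.e. drawn from a single group): C(5,6) + C(3,6) + C(3,6) = 0.
By inclusion–exclusion: 462 − 57 + 0 = 405.

405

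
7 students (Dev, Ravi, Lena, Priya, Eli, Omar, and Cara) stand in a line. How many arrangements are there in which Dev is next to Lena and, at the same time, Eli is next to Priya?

480

Treat {Dev,Lena} as one block (2 orders) and {Eli,Priya} as another (2 orders).
That leaves 5 units to arrange: 2 × 2 × 5! = 4 × 120 = 480.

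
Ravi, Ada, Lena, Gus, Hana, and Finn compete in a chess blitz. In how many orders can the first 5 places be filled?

720

There are 6 choices for 1st place, 5 for 2nd, and so on down to 2 for position 5.
That gives 6 × 5 × 4 × 3 × 2 = 720.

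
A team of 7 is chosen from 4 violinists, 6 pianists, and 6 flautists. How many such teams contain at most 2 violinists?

Split by how many violinists are chosen (0 through 2).
Sum: C(4,0)·C(12,7) + C(4,1)·C(12,6) + C(4,2)·C(12,5) = 792 + 3696 + 4752 = 9240.

9240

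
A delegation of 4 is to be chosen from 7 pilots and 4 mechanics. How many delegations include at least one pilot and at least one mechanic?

Total 4-person selections from all 11: C(11,4) = 330.
Subtract selections that omit an entire group: no pilots → C(4,4) = 1; no mechanics → C(7,4) = 35.
Both groups omitted at once is impossible, so 330 − 36 = 294.

294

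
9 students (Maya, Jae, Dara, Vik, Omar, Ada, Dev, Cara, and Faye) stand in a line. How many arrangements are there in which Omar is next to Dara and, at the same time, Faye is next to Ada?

20160

Treat {Omar,Dara} as one block (2 orders) and {Faye,Ada} as another (2 orders).
That leaves 7 units to arrange: 2 × 2 × 7! = 4 × 5040 = 20160.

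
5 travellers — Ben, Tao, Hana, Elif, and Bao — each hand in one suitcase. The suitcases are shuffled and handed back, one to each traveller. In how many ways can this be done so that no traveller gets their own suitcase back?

44

This is the derangement count D_5: permutations of 5 items with no fixed point.
By inclusion–exclusion this is Σ_{j=0}^{5} (−1)^j C(5,j)·(5−j)!.
Computing: 120 − 120 + 60 − 20 + 5 − 1 = 44.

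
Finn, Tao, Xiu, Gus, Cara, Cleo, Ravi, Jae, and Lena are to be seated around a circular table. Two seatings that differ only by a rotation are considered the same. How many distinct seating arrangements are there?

40320

Seat Finn anywhere (absorbing the rotational symmetry), then permute the other 8: (8)! = 40320.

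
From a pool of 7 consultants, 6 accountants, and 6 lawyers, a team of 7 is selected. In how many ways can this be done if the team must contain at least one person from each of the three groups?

46165

Unrestricted: C(19,7) = 50388 ways to pick any 7 of the 19.
Subtract selections that omit an entire group: no consultants → C(12,7) = 792; no accountants → C(13,7) = 1716; no lawyers → C(13,7) = 1716.
Add back selections omitting two groups (i.e. drawn from a single group): C(7,7) + C(6,7) + C(6,7) = 1.
By inclusion–exclusion: 50388 − 4224 + 1 = 46165.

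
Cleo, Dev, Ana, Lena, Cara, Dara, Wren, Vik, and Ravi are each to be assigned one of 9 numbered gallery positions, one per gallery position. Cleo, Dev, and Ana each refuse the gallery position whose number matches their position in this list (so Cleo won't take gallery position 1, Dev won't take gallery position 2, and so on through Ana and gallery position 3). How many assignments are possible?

Let Aᵢ (for i ∈ {1, 2, 3}) be the placements that put person i in their forbidden gallery position. Any j of these fix j positions, leaving (9−j)! ways to fill the rest, and there are C(3,j) ways to pick which j.
By inclusion–exclusion, the number of valid placements is Σ_{j=0}^{3} (−1)^j C(3,j)·(9−j)!.
Computing: 362880 − 120960 + 15120 − 720 = 256320.

256320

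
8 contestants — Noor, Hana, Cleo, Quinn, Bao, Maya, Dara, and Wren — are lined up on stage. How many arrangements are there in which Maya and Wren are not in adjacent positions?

30240

Of the 8! = 40320 arrangements, those with Maya and Wren adjacent number 2 × 7! = 10080 (treat the pair as a block with 2 internal orders).
So 40320 − 10080 = 30240 arrangements keep them apart.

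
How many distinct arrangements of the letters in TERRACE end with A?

180

With the last slot taken by A, it remains to arrange the other 6 letters (TERRCE).
Those 6 letters have E appearing twice and R appearing twice, giving (6)!/(2!·2!) = 180.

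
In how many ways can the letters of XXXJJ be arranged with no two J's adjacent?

There are 5!/(3!·2!) = 10 arrangements of XXXJJ in total.
Arrangements with the J's together: treat JJ as one letter, giving (4)!/(3!) = 4.
Subtracting, 10 − 4 = 6 arrangements keep the J's apart.

6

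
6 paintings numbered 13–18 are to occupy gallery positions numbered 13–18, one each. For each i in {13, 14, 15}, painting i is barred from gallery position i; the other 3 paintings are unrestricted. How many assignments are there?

Let Aᵢ (for i ∈ {13, 14, 15}) be the placements that put painting i in its forbidden gallery position. Any j of these fix j positions, leaving (6−j)! ways to fill the rest, and there are C(3,j) ways to pick which j.
By inclusion–exclusion, the number of valid placements is Σ_{j=0}^{3} (−1)^j C(3,j)·(6−j)!.
Computing: 720 − 360 + 72 − 6 = 426.

426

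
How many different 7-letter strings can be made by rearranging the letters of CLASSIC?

1260

Letter multiplicities in CLASSIC: A×1, C×2, I×1, L×1, S×2.
So there are 7! / (2!·2!) = 1260 distinguishable arrangements.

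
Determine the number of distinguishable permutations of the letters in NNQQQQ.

NNQQQQ has 6 letters with N appearing twice and Q appearing 4 times.
Dividing 6! = 720 by 4!·2! = 48 for the repeated letters gives 15.

15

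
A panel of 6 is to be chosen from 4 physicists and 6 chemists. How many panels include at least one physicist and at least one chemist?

209

Unrestricted: C(10,6) = 210 ways to pick any 6 of the 10.
Subtract selections that omit an entire group: no physicists → C(6,6) = 1; no chemists → C(4,6) = 0.
Both groups omitted at once is impossible, so 210 − 1 = 209.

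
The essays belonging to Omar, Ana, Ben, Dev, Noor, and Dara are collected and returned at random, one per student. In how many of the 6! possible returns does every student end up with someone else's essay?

265

Count assignments avoiding every fixed point. For any j of the 6 students fixed to their own essay, the other 6−j can be arranged in (6−j)! ways.
By inclusion–exclusion this is Σ_{j=0}^{6} (−1)^j C(6,j)·(6−j)!.
Computing: 720 − 720 + 360 − 120 + 30 − 6 + 1 = 265.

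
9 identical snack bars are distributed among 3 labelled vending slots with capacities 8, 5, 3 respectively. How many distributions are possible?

Without the upper bounds there are C(11,2) = 55 ways to split 9 among 3 vending slots.
Subtract solutions that violate a single cap (substitute x_i' = x_i − (cap_i+1)): x_1 ≥ 9 gives C(2,2) = 1; x_2 ≥ 6 gives C(5,2) = 10; x_3 ≥ 4 gives C(7,2) = 21. Together 32.
No two caps can be exceeded simultaneously, so the pair terms are all 0.
By inclusion–exclusion the count is 55 − 32 + 0 = 23.

23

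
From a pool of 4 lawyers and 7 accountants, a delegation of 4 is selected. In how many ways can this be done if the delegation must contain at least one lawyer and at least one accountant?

294

With no constraint there are C(11,4) = 330 possible selections.
Subtract selections that omit an entire group: no lawyers → C(7,4) = 35; no accountants → C(4,4) = 1.
Both groups omitted at once is impossible, so 330 − 36 = 294.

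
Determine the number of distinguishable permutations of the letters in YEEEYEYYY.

126

Letter multiplicities in YEEEYEYYY: E×4, Y×5.
So there are 9! / (5!·4!) = 126 distinguishable arrangements.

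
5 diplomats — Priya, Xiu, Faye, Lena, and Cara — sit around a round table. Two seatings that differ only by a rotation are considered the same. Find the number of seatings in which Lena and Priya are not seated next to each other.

12

Without the restriction there are (4)! = 24 seatings.
Seatings with Lena beside Priya: treat them as a block with 2 internal orders, giving 2 × (3)! = 12.
Subtracting, 24 − 12 = 12.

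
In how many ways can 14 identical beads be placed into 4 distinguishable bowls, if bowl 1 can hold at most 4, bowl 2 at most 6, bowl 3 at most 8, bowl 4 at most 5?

154

By stars and bars, unrestricted non-negative solutions to x_1+…+x_4 = 14 number C(14+3,3) = 680.
Subtract solutions that violate a single cap (substitute x_i' = x_i − (cap_i+1)): x_1 ≥ 5 gives C(12,3) = 220; x_2 ≥ 7 gives C(10,3) = 120; x_3 ≥ 9 gives C(8,3) = 56; x_4 ≥ 6 gives C(11,3) = 165. Together 561.
Add back pairs where two caps are both exceeded: 10 + 1 + 20 + 0 + 4 + 0 = 35.
By inclusion–exclusion the count is 680 − 561 + 35 = 154.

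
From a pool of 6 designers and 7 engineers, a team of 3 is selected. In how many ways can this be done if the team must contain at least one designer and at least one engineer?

With no constraint there are C(13,3) = 286 possible selections.
Subtract selections that omit an entire group: no designers → C(7,3) = 35; no engineers → C(6,3) = 20.
Both groups omitted at once is impossible, so 286 − 55 = 231.

231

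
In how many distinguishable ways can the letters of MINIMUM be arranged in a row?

The 7 letters of MINIMUM have repeats: I appearing twice and M appearing 3 times.
So there are 7! / (3!·2!) = 420 distinguishable arrangements.

420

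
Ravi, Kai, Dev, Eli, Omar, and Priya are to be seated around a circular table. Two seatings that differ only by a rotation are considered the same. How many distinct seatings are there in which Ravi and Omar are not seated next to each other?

72

All circular seatings of 6 people number (5)! = 120.
Seatings with Ravi beside Omar: treat them as a block with 2 internal orders, giving 2 × (4)! = 48.
Subtracting, 120 − 48 = 72.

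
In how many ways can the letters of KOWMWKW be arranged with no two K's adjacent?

There are 7!/(3!·2!) = 420 arrangements of KOWMWKW in total.
If the two K's are adjacent, glue them into one block, leaving 6 items to arrange: (6)!/(3!) = 120 ways.
Subtracting, 420 − 120 = 300 arrangements keep the K's apart.

300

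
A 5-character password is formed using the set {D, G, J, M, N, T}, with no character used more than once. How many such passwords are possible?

720

This is a permutation of 5 out of 6: P(6,5) = 6!/1!.
6 × 5 × 4 × 3 × 2 = 720.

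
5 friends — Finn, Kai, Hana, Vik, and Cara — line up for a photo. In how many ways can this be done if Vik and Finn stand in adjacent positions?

Glue Vik and Finn into one block (2 internal orders), leaving 4 units to arrange in a row.
That gives 2 × 4! = 2 × 24 = 48.

48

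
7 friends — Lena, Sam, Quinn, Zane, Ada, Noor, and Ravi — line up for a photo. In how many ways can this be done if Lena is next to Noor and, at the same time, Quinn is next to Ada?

480

Treat {Lena,Noor} as one block (2 orders) and {Quinn,Ada} as another (2 orders).
That leaves 5 units to arrange: 2 × 2 × 5! = 4 × 120 = 480.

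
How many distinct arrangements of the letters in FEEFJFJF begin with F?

210

With the first slot taken by F, it remains to arrange the other 7 letters (EEFJFJF).
Those 7 letters have E appearing twice, F appearing 3 times, and J appearing twice, giving (7)!/(3!·2!·2!) = 210.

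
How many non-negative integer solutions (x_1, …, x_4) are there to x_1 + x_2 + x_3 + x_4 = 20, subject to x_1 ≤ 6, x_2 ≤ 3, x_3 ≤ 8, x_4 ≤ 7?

By stars and bars, unrestricted non-negative solutions to x_1+…+x_4 = 20 number C(20+3,3) = 1771.
Subtract solutions that violate a single cap (substitute x_i' = x_i − (cap_i+1)): x_1 ≥ 7 gives C(16,3) = 560; x_2 ≥ 4 gives C(19,3) = 969; x_3 ≥ 9 gives C(14,3) = 364; x_4 ≥ 8 gives C(15,3) = 455. Together 2348.
Add back pairs where two caps are both exceeded: 220 + 35 + 56 + 120 + 165 + 20 = 616.
Subtract triples: 1 + 4 + 0 + 0 = 5.
By inclusion–exclusion the count is 1771 − 2348 + 616 − 5 = 34.

34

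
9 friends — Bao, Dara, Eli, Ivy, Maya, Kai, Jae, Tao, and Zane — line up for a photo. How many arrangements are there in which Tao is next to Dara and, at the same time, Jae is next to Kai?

Treat {Tao,Dara} as one block (2 orders) and {Jae,Kai} as another (2 orders).
That leaves 7 units to arrange: 2 × 2 × 7! = 4 × 5040 = 20160.

20160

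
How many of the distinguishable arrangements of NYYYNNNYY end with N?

56

Fix N in the last position and arrange the remaining 8 letters.
Those 8 letters have N appearing 3 times and Y appearing 5 times, giving (8)!/(5!·3!) = 56.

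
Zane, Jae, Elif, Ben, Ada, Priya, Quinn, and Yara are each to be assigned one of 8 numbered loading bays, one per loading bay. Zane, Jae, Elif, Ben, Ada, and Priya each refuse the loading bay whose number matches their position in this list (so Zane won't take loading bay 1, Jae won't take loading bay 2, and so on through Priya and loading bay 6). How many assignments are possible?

Let Aᵢ (for 1 ≤ i ≤ 6) be the placements that put person i in their forbidden loading bay. Any j of these fix j positions, leaving (8−j)! ways to fill the rest, and there are C(6,j) ways to pick which j.
By inclusion–exclusion, the number of valid placements is Σ_{j=0}^{6} (−1)^j C(6,j)·(8−j)!.
Computing: 40320 − 30240 + 10800 − 2400 + 360 − 36 + 2 = 18806.

18806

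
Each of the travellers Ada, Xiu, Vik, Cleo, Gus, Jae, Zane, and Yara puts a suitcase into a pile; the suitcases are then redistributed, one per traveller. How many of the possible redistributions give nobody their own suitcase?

14833

This is the derangement count D_8: permutations of 8 items with no fixed point.
By inclusion–exclusion this is Σ_{j=0}^{8} (−1)^j C(8,j)·(8−j)!.
Computing: 40320 − 40320 + 20160 − 6720 + 1680 − 336 + 56 − 8 + 1 = 14833.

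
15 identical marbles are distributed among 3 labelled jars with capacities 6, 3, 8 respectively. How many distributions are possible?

Without the upper bounds there are C(17,2) = 136 ways to split 15 among 3 jars.
Subtract solutions that violate a single cap (substitute x_i' = x_i − (cap_i+1)): x_1 ≥ 7 gives C(10,2) = 45; x_2 ≥ 4 gives C(13,2) = 78; x_3 ≥ 9 gives C(8,2) = 28. Together 151.
Add back pairs where two caps are both exceeded: 15 + 0 + 6 = 21.
By inclusion–exclusion the count is 136 − 151 + 21 = 6.

6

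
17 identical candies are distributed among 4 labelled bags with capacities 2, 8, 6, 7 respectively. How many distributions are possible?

Ignoring the caps, the number of non-negative solutions to x_1+…+x_4 = 17 is C(20,3) = 1140.
Subtract solutions that violate a single cap (substitute x_i' = x_i − (cap_i+1)): x_1 ≥ 3 gives C(17,3) = 680; x_2 ≥ 9 gives C(11,3) = 165; x_3 ≥ 7 gives C(13,3) = 286; x_4 ≥ 8 gives C(12,3) = 220. Together 1351.
Add back pairs where two caps are both exceeded: 56 + 120 + 84 + 4 + 1 + 10 = 275.
By inclusion–exclusion the count is 1140 − 1351 + 275 = 64.

64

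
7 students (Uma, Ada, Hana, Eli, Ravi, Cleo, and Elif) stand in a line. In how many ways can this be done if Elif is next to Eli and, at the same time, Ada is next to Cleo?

480

Treat {Elif,Eli} as one block (2 orders) and {Ada,Cleo} as another (2 orders).
That leaves 5 units to arrange: 2 × 2 × 5! = 4 × 120 = 480.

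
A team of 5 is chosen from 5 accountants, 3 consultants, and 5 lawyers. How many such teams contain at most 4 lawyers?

Split by how many lawyers are chosen (0 through 4).
Sum: C(5,0)·C(8,5) + C(5,1)·C(8,4) + C(5,2)·C(8,3) + C(5,3)·C(8,2) + C(5,4)·C(8,1) = 56 + 350 + 560 + 280 + 40 = 1286.

1286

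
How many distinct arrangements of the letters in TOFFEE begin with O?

Fix O in the first position and arrange the remaining 5 letters.
Those 5 letters have E appearing twice and F appearing twice, giving (5)!/(2!·2!) = 30.

30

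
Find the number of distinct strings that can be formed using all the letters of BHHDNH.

The 6 letters of BHHDNH have repeats: H appearing 3 times.
The number of distinct arrangements is 6!/(3!) = 720/6 = 120.

120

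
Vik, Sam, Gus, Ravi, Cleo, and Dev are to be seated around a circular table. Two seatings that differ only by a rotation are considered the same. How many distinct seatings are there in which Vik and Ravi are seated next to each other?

Treat {Vik, Ravi} as one unit (2 internal orders) and seat the resulting 5 units around the table: (4)! circular arrangements.
So 2 × (4)! = 2 × 24 = 48.

48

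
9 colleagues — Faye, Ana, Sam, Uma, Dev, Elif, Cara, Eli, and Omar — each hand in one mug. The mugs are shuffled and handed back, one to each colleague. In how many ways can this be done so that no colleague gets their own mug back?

Count assignments avoiding every fixed point. For any j of the 9 colleagues fixed to their own mug, the other 9−j can be arranged in (9−j)! ways.
By inclusion–exclusion this is Σ_{j=0}^{9} (−1)^j C(9,j)·(9−j)!.
Computing: 362880 − 362880 + 181440 − 60480 + 15120 − 3024 + 504 − 72 + 9 − 1 = 133496.

133496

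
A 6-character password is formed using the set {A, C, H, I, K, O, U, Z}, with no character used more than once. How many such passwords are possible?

This is a permutation of 6 out of 8: P(8,6) = 8!/2!.
8 × 7 × 6 × 5 × 4 × 3 = 20160.

20160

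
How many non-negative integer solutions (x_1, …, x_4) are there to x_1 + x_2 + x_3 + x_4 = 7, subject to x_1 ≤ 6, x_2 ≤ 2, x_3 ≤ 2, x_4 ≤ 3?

Without the upper bounds there are C(10,3) = 120 ways to split 7 among 4 variables.
Subtract solutions that violate a single cap (substitute x_i' = x_i − (cap_i+1)): x_1 ≥ 7 gives C(3,3) = 1; x_2 ≥ 3 gives C(7,3) = 35; x_3 ≥ 3 gives C(7,3) = 35; x_4 ≥ 4 gives C(6,3) = 20. Together 91.
Add back pairs where two caps are both exceeded: 0 + 0 + 0 + 4 + 1 + 1 = 6.
By inclusion–exclusion the count is 120 − 91 + 6 = 35.

35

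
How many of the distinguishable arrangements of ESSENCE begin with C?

60

With the first slot taken by C, it remains to arrange the other 6 letters (ESSENE).
Those 6 letters have E appearing 3 times and S appearing twice, giving (6)!/(3!·2!) = 60.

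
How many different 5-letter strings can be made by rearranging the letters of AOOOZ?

20

AOOOZ has 5 letters with O appearing 3 times.
Dividing 5! = 120 by 3! = 6 for the repeated letters gives 20.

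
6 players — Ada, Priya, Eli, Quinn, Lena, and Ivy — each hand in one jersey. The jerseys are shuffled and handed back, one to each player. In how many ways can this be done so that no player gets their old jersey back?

265

Count assignments avoiding every fixed point. For any j of the 6 players fixed to their old jersey, the other 6−j can be arranged in (6−j)! ways.
By inclusion–exclusion this is Σ_{j=0}^{6} (−1)^j C(6,j)·(6−j)!.
Computing: 720 − 720 + 360 − 120 + 30 − 6 + 1 = 265.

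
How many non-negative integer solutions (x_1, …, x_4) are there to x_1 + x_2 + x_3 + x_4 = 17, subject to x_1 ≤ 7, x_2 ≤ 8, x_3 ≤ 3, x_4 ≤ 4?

51

Without the upper bounds there are C(20,3) = 1140 ways to split 17 among 4 variables.
Subtract solutions that violate a single cap (substitute x_i' = x_i − (cap_i+1)): x_1 ≥ 8 gives C(12,3) = 220; x_2 ≥ 9 gives C(11,3) = 165; x_3 ≥ 4 gives C(16,3) = 560; x_4 ≥ 5 gives C(15,3) = 455. Together 1400.
Add back pairs where two caps are both exceeded: 1 + 56 + 35 + 35 + 20 + 165 = 312.
Subtract triples: 0 + 0 + 1 + 0 = 1.
By inclusion–exclusion the count is 1140 − 1400 + 312 − 1 = 51.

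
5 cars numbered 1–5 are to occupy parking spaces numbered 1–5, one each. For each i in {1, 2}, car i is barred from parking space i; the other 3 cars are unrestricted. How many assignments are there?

78

Let Aᵢ (for i ∈ {1, 2}) be the placements that put car i in its forbidden parking space. Any j of these fix j positions, leaving (5−j)! ways to fill the rest, and there are C(2,j) ways to pick which j.
By inclusion–exclusion, the number of valid placements is Σ_{j=0}^{2} (−1)^j C(2,j)·(5−j)!.
Computing: 120 − 48 + 6 = 78.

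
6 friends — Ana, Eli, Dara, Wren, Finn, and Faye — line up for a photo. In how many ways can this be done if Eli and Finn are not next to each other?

Of the 6! = 720 arrangements, those with Eli and Finn adjacent number 2 × 5! = 240 (treat the pair as a block with 2 internal orders).
So 720 − 240 = 480 arrangements keep them apart.

480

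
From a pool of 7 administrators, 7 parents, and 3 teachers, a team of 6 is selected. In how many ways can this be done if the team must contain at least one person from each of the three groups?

8967

Unrestricted: C(17,6) = 12376 ways to pick any 6 of the 17.
Selections missing a whole group: no administrators → C(10,6) = 210; no parents → C(10,6) = 210; no teachers → C(14,6) = 3003.
Add back selections omitting two groups (i.e. drawn from a single group): C(7,6) + C(7,6) + C(3,6) = 14.
By inclusion–exclusion: 12376 − 3423 + 14 = 8967.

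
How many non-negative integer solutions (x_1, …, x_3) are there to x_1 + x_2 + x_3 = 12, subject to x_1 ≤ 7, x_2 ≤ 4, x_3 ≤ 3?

Without the upper bounds there are C(14,2) = 91 ways to split 12 among 3 variables.
Subtract solutions that violate a single cap (substitute x_i' = x_i − (cap_i+1)): x_1 ≥ 8 gives C(6,2) = 15; x_2 ≥ 5 gives C(9,2) = 36; x_3 ≥ 4 gives C(10,2) = 45. Together 96.
Add back pairs where two caps are both exceeded: 0 + 1 + 10 = 11.
By inclusion–exclusion the count is 91 − 96 + 11 = 6.

6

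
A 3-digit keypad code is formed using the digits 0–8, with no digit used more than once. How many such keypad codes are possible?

With no repetition, fill the 3 digits in order: 9 choices, then 8, down to 7.
9 × 8 × 7 = 504.

504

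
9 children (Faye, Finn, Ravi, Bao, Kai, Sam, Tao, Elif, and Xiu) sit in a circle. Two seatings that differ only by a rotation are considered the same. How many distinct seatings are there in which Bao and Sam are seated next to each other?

Glue Bao and Sam into a block (2 internal orders). Seating 8 units around a circle gives (7)! arrangements.
So 2 × (7)! = 2 × 5040 = 10080.

10080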